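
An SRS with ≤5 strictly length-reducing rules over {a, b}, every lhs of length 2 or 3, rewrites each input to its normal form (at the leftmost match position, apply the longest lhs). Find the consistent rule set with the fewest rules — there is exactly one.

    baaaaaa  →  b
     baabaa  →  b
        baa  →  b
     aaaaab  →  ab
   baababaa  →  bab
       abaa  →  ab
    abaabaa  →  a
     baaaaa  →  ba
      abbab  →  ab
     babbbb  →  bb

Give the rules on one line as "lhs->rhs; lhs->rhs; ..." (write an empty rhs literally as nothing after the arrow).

  | baaaaaa => baaaa => baa => b
  | baabaa => bbaaa => baa => b
  | baa => b
  | aaaaab => aaab => ab

aa->; aab->ba; abb->aa; bba->b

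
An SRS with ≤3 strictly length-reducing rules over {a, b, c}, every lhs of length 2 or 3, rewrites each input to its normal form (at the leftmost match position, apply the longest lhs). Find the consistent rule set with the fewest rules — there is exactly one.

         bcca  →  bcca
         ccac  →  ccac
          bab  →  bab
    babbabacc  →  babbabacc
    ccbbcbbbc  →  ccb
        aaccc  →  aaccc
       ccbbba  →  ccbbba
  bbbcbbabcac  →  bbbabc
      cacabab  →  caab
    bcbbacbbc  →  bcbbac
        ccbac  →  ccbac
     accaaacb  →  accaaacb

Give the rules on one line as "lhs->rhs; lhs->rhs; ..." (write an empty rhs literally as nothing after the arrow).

  | bcca
  | ccac
  | bab
  | babbabacc

bbc->; bca->b; cab->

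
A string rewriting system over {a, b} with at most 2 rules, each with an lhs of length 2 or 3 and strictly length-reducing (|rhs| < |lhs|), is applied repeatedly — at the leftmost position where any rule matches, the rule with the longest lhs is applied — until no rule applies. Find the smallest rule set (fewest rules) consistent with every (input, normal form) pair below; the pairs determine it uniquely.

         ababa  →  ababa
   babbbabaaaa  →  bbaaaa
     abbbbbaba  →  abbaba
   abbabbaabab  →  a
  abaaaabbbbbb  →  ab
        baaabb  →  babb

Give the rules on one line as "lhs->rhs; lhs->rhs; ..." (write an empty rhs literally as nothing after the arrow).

  | ababa
  | babbbabaaaa => baabaaaa => bbaaaa
  | abbbbbaba => abbaba
  | abbabbaabab => abbabbbab => abbaab => abbb => a

aab->b; bbb->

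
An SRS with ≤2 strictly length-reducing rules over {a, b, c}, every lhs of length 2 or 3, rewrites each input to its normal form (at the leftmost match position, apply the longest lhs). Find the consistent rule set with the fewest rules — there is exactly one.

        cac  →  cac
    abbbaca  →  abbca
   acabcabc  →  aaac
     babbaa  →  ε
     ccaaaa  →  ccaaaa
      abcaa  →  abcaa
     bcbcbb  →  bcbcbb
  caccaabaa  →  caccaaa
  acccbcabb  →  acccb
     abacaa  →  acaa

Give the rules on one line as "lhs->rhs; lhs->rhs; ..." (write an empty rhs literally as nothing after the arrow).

ba->; cab->a

  | cac
  | abbbaca => abbca
  | acabcabc => aacabc => aaac
  | babbaa => bbaa => ba => ε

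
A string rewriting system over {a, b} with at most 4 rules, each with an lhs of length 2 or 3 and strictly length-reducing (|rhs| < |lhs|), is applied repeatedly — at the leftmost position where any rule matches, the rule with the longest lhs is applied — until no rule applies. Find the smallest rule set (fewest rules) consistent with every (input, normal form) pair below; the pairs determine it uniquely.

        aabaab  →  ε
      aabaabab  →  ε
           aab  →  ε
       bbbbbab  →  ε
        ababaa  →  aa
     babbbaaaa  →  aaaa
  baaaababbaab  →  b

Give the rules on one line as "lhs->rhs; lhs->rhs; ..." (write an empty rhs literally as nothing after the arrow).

aab->; ab->; bb->a

  | aabaab => aab => ε
  | aabaabab => aabab => ab => ε
  | aab => ε
  | bbbbbab => abbbab => bbab => aab => ε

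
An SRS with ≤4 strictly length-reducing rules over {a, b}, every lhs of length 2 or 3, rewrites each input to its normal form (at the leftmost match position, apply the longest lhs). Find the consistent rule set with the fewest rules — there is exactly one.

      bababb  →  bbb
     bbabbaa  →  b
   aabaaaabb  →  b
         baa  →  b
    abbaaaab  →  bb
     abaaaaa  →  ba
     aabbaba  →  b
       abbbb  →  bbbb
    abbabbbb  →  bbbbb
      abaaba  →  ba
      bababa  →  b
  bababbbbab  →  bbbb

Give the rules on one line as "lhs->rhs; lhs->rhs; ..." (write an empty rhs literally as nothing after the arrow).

aa->; aab->; ab->b; bba->ab

  | bababb => bbabb => abbb => bbb
  | bbabbaa => abbbaa => bbbaa => baba => bba => ab => b
  | aabaaaabb => aaaabb => aabb => b
  | baa => b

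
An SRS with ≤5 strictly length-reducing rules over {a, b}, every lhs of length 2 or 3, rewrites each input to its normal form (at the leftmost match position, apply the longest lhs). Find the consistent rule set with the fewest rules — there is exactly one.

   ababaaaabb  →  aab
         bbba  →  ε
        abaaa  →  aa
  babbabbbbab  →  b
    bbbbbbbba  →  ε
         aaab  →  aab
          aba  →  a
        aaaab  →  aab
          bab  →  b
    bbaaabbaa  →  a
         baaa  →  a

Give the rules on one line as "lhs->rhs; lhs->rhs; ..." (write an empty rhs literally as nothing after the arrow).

  | ababaaaabb => abaaaabb => aaabb => aabb => aab
  | bbba => bba => ba => ε
  | abaaa => aa
  | babbabbbbab => bbabbbbab => babbbbab => bbbbab => bbbab => bbab => bab => b

aaa->aa; ba->; baa->; bb->b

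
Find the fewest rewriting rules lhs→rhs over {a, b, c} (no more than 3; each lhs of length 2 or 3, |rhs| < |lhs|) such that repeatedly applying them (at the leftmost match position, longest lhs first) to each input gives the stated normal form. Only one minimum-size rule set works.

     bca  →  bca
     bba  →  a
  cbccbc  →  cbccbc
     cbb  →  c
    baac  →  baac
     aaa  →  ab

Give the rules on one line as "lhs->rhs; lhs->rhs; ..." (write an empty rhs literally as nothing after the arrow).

  | bca
  | bba => a
  | cbccbc
  | cbb => c

aaa->ab; bb->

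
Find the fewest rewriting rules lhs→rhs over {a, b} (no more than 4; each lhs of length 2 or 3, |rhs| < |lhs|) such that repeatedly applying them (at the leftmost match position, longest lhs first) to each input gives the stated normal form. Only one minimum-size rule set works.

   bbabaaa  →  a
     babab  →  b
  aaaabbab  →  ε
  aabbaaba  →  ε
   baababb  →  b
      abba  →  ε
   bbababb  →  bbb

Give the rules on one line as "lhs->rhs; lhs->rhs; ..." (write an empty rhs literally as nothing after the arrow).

aa->; aab->a; ab->; ba->

  | bbabaaa => bbaaa => baa => a
  | babab => bab => b
  | aaaabbab => aabbab => abab => ab => ε
  | aabbaaba => abaaba => aaba => aa => ε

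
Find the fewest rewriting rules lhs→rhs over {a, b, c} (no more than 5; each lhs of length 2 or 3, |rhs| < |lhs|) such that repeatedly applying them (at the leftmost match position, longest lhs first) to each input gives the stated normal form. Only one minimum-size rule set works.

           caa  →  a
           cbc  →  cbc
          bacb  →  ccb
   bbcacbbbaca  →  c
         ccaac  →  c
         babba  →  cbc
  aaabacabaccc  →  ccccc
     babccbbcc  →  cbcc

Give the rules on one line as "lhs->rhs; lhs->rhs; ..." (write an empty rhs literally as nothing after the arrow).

  | caa => a
  | cbc
  | bacb => ccb
  | bbcacbbbaca => aacbbbaca => ccbbbaca => ccbbcca => ccaca => cca => c

aa->c; ba->c; bbc->a; ca->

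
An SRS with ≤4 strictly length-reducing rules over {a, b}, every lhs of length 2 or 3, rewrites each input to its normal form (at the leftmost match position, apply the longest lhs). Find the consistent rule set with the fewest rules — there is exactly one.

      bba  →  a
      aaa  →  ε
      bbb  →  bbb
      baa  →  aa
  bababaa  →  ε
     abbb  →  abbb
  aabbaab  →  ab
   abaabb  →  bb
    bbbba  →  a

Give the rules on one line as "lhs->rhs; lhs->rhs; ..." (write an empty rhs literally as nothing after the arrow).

aaa->; ba->a; bab->

  | bba => ba => a
  | aaa => ε
  | bbb
  | baa => aa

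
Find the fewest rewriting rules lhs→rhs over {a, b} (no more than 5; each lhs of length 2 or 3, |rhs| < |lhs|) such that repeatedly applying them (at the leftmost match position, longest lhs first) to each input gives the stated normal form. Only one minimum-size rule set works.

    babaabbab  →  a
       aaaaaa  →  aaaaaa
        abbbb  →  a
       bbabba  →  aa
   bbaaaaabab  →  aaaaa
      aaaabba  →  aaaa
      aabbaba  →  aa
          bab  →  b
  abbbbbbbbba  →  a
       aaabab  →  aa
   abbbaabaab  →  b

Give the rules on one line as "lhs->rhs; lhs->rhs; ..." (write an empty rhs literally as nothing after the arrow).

  | babaabbab => baabbab => bbab => aab => a
  | aaaaaa
  | abbbb => bb => a
  | bbabba => aabba => aa

ab->; abb->; baa->; bb->a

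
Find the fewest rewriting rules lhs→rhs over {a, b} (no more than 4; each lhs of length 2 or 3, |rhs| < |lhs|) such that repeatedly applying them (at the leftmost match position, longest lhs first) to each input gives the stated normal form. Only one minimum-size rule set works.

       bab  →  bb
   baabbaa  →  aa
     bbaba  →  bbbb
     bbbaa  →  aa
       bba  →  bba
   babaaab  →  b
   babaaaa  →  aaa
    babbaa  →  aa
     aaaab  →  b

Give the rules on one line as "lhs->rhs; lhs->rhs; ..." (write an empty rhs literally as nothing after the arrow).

ab->b; aba->bb; baa->aa

  | bab => bb
  | baabbaa => aabbaa => abbaa => bbaa => baa => aa
  | bbaba => bbbb
  | bbbaa => bbaa => baa => aa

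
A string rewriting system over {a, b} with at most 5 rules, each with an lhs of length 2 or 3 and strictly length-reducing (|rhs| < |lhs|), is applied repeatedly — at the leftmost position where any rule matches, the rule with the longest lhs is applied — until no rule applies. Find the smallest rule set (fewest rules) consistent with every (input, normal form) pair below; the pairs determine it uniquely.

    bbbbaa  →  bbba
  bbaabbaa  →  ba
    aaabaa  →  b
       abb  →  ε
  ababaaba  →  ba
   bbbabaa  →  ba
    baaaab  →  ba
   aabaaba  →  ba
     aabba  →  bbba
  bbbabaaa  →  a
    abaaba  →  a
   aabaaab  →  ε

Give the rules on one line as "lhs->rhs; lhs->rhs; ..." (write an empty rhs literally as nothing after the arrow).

  | bbbbaa => bbbab => bbba
  | bbaabbaa => babbbaa => bbaa => bab => ba
  | aaabaa => babaa => baaa => aba => aa => b
  | abb => ε

aa->b; ab->a; abb->; baa->ab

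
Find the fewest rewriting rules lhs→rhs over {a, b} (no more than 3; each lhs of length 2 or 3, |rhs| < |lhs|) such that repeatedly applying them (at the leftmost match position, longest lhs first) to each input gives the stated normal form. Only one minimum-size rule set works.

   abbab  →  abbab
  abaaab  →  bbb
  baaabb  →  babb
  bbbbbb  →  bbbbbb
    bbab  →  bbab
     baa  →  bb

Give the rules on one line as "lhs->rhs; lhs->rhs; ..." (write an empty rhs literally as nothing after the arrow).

aa->b; aaa->a; aba->b

  | abbab
  | abaaab => baab => bbb
  | baaabb => babb
  | bbbbbb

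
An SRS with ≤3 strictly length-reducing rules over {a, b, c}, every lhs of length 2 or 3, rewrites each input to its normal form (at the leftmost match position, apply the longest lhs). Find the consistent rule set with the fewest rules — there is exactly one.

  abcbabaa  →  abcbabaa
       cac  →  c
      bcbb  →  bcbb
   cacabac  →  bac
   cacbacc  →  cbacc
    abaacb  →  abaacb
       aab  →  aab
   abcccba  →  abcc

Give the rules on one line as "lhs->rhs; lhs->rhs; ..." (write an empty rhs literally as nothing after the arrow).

ca->; ccb->cc

  | abcbabaa
  | cac => c
  | bcbb
  | cacabac => cabac => bac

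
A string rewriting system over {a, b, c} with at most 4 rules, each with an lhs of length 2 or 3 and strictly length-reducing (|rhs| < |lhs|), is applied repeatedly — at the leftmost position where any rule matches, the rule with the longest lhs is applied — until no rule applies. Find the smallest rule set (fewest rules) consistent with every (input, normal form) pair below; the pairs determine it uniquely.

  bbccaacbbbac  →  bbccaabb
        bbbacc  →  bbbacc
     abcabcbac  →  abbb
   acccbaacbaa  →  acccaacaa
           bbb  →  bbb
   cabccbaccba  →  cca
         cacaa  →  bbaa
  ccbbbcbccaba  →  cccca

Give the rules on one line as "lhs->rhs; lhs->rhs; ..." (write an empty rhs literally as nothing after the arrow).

  | bbccaacbbbac => bbccaacbbac => bbccaacbac => bbccaacac => bbccaabb
  | bbbacc
  | abcabcbac => abcbac => abcac => abbb
  | acccbaacbaa => acccaacbaa => acccaacaa

cab->; cac->bb; cb->c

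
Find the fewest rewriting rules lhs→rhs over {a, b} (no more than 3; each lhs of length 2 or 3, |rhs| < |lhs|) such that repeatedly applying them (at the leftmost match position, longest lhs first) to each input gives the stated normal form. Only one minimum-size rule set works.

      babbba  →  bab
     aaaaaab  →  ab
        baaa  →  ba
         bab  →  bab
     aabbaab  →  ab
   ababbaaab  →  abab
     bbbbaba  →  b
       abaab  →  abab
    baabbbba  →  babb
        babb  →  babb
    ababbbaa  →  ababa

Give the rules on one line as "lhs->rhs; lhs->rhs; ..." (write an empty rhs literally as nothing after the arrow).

  | babbba => bab
  | aaaaaab => aaaaab => aaaab => aaab => aab => ab
  | baaa => baa => ba
  | bab

aa->a; bba->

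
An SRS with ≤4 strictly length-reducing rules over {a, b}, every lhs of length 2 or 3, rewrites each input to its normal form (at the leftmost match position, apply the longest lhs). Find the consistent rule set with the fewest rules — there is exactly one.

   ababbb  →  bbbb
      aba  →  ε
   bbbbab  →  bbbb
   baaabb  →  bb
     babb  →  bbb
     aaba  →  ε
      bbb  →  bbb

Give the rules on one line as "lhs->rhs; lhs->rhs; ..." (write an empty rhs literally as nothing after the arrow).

ab->b; ba->; bab->bb; bba->b

  | ababbb => babbb => bbbb
  | aba => ba => ε
  | bbbbab => bbbb
  | baaabb => aabb => abb => bb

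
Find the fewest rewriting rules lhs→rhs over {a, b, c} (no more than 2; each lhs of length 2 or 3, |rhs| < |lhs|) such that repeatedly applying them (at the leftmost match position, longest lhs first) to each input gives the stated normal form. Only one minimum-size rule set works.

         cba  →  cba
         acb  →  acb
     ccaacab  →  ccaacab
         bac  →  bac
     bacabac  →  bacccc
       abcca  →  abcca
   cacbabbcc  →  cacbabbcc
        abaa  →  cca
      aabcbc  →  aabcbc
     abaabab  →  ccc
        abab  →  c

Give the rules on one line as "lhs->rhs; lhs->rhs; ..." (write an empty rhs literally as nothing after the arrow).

aba->cc; ccb->c

  | cba
  | acb
  | ccaacab
  | bac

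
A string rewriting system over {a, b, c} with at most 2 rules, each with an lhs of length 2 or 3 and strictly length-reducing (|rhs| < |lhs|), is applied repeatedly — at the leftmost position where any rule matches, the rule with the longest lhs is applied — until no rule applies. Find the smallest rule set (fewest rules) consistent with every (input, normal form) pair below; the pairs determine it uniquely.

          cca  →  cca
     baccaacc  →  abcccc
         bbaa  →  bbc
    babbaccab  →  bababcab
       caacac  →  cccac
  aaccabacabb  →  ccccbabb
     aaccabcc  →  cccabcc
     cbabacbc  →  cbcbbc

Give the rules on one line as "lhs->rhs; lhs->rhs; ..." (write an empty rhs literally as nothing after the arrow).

aa->c; bac->ab

  | cca
  | baccaacc => abcaacc => abcccc
  | bbaa => bbc
  | babbaccab => bababcab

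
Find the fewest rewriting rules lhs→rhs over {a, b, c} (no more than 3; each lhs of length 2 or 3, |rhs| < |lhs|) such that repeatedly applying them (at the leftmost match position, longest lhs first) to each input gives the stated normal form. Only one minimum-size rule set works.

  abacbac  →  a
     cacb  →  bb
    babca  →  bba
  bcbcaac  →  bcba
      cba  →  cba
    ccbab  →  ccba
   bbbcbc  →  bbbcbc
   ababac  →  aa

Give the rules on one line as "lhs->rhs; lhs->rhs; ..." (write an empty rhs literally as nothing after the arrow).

  | abacbac => aacbac => abbac => abac => aac => ab => a
  | cacb => acb => bb
  | babca => baca => bba
  | bcbcaac => bcbaac => bcbab => bcba

ab->a; ac->b; ca->a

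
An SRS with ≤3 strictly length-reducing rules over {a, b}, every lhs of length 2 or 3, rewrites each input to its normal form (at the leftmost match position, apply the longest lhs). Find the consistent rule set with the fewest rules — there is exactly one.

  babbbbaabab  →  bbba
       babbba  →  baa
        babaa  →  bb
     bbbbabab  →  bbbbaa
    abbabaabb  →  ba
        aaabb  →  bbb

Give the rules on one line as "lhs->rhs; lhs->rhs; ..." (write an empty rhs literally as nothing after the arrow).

  | babbbbaabab => babbbaabab => babbaabab => babaabab => baaabab => bbbab => bbba
  | babbba => babba => baba => baa
  | babaa => baaa => bb
  | bbbbabab => bbbbaab => bbbbaa

aaa->b; ab->a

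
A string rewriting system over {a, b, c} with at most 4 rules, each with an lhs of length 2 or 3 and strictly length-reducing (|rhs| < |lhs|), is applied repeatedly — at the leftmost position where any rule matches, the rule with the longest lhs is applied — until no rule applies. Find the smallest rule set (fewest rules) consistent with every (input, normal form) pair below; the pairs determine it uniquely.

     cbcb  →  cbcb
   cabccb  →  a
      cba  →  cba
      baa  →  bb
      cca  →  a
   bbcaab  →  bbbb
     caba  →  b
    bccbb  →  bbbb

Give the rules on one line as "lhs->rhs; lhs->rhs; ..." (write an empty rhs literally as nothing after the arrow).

aa->b; ab->a; ca->a; ccb->bb

  | cbcb
  | cabccb => abccb => accb => abb => ab => a
  | cba
  | baa => bb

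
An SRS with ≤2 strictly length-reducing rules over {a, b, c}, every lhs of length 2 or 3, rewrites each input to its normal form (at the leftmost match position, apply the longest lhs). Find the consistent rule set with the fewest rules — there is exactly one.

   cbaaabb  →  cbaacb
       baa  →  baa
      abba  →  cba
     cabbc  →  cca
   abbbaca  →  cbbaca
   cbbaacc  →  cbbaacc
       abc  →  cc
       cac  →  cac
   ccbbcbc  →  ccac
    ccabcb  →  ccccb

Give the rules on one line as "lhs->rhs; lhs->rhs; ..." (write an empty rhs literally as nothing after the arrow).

  | cbaaabb => cbaacb
  | baa
  | abba => cba
  | cabbc => ccbc => cca

ab->c; bc->a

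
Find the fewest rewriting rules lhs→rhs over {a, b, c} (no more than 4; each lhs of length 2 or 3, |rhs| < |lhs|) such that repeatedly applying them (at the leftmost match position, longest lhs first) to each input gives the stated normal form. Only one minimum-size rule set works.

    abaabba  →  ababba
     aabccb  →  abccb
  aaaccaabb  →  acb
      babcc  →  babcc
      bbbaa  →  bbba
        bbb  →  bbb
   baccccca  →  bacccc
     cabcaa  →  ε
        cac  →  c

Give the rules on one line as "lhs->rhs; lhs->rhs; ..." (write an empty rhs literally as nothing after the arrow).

aa->a; ca->; cab->c

  | abaabba => ababba
  | aabccb => abccb
  | aaaccaabb => aaccaabb => accaabb => acabb => acb
  | babcc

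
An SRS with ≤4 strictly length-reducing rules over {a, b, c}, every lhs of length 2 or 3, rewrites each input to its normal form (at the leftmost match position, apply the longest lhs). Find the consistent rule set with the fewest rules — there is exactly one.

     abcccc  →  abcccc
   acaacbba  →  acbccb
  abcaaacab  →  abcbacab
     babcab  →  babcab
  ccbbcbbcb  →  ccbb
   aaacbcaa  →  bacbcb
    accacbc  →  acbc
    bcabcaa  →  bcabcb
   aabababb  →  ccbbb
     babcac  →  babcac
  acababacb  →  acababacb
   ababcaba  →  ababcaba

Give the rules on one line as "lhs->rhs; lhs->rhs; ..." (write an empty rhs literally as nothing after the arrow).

  | abcccc
  | acaacbba => acbcbba => acbccb
  | abcaaacab => abcbacab
  | babcab

aa->b; acc->; bba->cb; bbc->a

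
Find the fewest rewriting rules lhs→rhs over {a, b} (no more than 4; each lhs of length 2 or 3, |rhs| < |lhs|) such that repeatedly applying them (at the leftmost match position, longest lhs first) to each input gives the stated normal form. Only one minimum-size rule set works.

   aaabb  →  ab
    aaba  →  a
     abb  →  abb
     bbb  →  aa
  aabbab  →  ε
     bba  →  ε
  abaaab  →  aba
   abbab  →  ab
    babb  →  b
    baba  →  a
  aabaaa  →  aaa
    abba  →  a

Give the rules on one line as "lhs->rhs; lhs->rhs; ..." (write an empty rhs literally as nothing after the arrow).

  | aaabb => ab
  | aaba => a
  | abb
  | bbb => aa

aab->; bab->; bba->; bbb->aa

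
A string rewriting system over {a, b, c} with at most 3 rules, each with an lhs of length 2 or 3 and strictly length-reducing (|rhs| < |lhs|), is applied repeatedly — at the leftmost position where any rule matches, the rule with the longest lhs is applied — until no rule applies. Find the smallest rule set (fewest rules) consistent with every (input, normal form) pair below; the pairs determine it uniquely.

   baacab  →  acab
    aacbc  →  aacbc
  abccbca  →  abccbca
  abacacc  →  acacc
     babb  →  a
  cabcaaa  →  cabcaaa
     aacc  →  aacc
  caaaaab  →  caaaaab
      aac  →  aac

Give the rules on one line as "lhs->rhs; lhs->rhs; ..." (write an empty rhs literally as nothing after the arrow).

  | baacab => acab
  | aacbc
  | abccbca
  | abacacc => acacc

ba->; bb->a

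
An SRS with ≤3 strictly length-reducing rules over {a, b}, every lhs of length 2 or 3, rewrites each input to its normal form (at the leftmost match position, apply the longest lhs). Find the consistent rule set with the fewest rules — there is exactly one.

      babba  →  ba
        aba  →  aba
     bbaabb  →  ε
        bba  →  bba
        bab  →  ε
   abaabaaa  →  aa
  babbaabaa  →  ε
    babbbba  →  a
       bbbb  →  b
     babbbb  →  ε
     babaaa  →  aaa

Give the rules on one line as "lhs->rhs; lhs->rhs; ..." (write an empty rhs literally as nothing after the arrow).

baa->; bab->; bbb->

  | babba => ba
  | aba
  | bbaabb => bbb => ε
  | bba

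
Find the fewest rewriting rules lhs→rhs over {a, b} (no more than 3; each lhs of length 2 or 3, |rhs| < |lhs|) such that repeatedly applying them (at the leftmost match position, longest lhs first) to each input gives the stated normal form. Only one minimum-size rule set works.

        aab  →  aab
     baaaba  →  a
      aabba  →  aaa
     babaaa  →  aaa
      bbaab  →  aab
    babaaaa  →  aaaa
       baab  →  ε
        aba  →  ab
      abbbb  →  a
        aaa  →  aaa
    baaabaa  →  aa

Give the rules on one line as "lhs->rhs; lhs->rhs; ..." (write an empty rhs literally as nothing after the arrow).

ba->b; bb->

  | aab
  | baaaba => baaba => baba => bba => a
  | aabba => aaa
  | babaaa => bbaaa => aaa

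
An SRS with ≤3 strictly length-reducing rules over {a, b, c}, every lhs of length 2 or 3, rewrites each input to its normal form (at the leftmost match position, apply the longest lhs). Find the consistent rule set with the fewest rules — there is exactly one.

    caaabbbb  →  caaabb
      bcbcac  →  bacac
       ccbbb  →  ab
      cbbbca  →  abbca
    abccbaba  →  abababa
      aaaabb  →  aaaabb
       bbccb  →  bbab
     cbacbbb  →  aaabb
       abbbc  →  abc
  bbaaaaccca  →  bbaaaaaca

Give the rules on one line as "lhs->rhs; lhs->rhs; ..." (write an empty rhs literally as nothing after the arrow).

bbb->b; cb->a; cc->a

  | caaabbbb => caaabb
  | bcbcac => bacac
  | ccbbb => abbb => ab
  | cbbbca => abbca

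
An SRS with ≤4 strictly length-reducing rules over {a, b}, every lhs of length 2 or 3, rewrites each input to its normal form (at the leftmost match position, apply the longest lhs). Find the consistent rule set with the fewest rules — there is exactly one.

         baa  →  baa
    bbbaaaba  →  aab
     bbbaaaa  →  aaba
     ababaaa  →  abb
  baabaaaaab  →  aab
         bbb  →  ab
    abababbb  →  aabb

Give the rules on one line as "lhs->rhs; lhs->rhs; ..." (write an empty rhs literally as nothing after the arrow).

aaa->ab; bab->ab; bba->b; bbb->ab

  | baa
  | bbbaaaba => abaaaba => ababba => aabba => aab
  | bbbaaaa => abaaaa => ababa => aaba
  | ababaaa => aabaaa => aabab => aaab => abb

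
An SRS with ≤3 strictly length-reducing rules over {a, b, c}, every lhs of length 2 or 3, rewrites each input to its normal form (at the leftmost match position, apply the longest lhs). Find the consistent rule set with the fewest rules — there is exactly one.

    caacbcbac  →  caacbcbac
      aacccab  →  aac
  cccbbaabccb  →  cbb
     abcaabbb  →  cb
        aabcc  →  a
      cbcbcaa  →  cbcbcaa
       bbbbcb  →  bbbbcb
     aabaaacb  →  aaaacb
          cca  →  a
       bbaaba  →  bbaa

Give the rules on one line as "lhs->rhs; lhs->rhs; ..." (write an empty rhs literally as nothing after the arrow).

  | caacbcbac
  | aacccab => aacab => aac
  | cccbbaabccb => cbbaabccb => cbbaccb => cbbab => cbb
  | abcaabbb => caabbb => cabb => cb

ab->; cc->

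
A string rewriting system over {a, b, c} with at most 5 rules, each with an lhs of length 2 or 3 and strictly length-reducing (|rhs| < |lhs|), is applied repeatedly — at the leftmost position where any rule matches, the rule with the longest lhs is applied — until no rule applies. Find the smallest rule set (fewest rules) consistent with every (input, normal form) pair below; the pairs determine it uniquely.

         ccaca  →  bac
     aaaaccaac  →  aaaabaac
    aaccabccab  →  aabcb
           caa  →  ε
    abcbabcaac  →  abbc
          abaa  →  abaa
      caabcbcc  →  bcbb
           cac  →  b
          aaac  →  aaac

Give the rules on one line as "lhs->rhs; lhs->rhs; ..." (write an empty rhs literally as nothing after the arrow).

bab->c; ca->c; caa->; cc->b

  | ccaca => baca => bac
  | aaaaccaac => aaaabaac
  | aaccabccab => aababccab => aacccab => aabcab => aabcb
  | caa => ε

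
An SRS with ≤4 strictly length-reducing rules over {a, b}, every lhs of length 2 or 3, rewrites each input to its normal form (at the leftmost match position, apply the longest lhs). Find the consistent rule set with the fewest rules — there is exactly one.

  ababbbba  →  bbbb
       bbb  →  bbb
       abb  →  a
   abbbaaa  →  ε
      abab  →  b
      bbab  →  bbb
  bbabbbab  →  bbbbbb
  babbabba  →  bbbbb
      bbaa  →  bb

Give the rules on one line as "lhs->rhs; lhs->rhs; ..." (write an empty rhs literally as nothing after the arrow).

aa->; ab->a; ba->b

  | ababbbba => aabbbba => bbbba => bbbb
  | bbb
  | abb => ab => a
  | abbbaaa => abbaaa => abaaa => aaaa => aa => ε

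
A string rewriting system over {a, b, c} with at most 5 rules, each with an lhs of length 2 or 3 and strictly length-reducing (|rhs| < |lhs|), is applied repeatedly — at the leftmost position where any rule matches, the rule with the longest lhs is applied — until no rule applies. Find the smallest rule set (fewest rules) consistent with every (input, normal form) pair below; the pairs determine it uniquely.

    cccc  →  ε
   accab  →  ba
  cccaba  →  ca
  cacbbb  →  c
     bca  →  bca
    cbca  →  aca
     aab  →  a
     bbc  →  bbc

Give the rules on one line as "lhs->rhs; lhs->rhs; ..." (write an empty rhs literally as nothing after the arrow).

  | cccc => cc => ε
  | accab => baab => ba
  | cccaba => caba => ca
  | cacbbb => caabb => cab => c

ab->; acc->ba; cb->a; cc->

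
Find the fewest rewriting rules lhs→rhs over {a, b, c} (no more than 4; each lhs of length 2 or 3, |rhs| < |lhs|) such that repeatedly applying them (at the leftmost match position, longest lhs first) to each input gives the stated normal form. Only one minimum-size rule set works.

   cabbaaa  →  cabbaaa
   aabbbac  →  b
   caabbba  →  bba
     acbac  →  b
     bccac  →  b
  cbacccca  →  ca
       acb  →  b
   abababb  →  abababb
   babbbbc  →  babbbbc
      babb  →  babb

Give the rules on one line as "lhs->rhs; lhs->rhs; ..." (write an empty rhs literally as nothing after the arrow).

  | cabbaaa
  | aabbbac => cbbac => bac => b
  | caabbba => ccbba => bba
  | acbac => bac => b

aab->c; ac->; cb->; cc->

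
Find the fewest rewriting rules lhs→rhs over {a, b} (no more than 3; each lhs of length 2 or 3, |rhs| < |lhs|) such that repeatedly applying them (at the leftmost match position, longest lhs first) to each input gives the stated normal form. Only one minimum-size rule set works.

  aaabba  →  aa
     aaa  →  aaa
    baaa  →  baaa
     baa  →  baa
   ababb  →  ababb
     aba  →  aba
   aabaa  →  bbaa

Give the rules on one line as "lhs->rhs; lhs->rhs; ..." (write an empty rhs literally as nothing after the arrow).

aab->bb; bbb->

  | aaabba => abbba => aa
  | aaa
  | baaa
  | baa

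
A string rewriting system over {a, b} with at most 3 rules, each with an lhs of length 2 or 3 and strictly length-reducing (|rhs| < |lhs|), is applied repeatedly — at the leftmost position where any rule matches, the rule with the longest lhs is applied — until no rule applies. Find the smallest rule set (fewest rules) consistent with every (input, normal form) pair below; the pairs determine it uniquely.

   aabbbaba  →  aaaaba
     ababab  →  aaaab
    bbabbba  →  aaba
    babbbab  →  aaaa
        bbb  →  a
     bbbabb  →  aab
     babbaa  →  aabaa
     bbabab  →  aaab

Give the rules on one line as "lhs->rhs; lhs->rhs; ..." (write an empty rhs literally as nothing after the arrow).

  | aabbbaba => aaaaba
  | ababab => aaaab
  | bbabbba => babbba => aabba => aaba
  | babbbab => aabbab => aabab => aaaa

bab->aa; bb->b; bbb->a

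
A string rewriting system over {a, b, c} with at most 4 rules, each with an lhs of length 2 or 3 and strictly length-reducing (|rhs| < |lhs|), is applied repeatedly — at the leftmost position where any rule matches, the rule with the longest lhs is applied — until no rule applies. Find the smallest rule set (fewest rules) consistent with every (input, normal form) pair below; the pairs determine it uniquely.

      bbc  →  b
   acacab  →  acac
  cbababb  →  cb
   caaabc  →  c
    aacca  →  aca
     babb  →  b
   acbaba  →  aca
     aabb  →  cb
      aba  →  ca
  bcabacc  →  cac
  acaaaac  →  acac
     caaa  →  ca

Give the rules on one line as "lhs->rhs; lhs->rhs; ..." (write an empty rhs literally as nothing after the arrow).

aa->a; ab->c; bc->; cc->c

  | bbc => b
  | acacab => acacc => acac
  | cbababb => cbcabb => cabb => ccb => cb
  | caaabc => caabc => cabc => ccc => cc => c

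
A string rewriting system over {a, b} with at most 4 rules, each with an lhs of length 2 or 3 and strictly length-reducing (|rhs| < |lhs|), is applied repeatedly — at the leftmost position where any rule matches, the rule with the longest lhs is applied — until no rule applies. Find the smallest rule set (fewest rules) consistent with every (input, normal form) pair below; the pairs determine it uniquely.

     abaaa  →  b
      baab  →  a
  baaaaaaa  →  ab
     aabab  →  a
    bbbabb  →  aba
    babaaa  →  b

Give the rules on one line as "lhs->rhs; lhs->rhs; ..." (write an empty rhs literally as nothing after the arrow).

  | abaaa => aaba => bba => aa => b
  | baab => abb => a
  | baaaaaaa => abaaaaa => aabaaa => bbaaa => aaaa => baa => ab
  | aabab => bbab => aab => bb => a

aa->b; abb->a; baa->ab; bb->a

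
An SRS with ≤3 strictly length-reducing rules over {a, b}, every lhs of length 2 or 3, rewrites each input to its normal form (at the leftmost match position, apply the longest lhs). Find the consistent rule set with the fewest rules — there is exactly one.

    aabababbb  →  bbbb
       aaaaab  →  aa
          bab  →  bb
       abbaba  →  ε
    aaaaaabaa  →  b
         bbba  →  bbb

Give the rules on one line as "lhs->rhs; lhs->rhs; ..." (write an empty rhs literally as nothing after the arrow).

  | aabababbb => aaababbb => babbb => bbbb
  | aaaaab => aab => aa
  | bab => bb
  | abbaba => ababa => aaba => aaa => ε

aaa->; ab->a; ba->b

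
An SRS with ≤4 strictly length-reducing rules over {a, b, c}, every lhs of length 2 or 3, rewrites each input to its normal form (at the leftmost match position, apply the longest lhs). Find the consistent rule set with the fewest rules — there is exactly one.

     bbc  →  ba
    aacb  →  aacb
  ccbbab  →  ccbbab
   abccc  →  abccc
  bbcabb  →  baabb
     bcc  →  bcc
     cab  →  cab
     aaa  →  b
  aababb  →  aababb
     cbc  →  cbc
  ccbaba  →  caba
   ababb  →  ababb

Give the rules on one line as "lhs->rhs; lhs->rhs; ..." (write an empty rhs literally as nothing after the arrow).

aaa->b; bbc->ba; cba->a

  | bbc => ba
  | aacb
  | ccbbab
  | abccc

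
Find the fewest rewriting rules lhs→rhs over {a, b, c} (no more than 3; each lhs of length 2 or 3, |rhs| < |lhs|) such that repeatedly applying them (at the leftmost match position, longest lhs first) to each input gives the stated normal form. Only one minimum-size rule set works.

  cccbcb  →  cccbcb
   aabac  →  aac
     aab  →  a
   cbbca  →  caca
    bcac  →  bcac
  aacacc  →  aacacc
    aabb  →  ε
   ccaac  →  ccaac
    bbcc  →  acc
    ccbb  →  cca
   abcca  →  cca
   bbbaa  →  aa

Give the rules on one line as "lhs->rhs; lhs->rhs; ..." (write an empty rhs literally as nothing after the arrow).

  | cccbcb
  | aabac => aac
  | aab => a
  | cbbca => caca

ab->; bb->a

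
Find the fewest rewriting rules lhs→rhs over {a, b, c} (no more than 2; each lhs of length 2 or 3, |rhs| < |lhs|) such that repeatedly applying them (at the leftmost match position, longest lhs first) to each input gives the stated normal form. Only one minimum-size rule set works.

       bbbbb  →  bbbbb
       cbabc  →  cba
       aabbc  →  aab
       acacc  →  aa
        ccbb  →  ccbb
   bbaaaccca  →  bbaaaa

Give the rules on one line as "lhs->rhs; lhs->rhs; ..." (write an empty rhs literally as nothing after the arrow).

  | bbbbb
  | cbabc => cba
  | aabbc => aab
  | acacc => aacc => aac => aa

ac->a; bc->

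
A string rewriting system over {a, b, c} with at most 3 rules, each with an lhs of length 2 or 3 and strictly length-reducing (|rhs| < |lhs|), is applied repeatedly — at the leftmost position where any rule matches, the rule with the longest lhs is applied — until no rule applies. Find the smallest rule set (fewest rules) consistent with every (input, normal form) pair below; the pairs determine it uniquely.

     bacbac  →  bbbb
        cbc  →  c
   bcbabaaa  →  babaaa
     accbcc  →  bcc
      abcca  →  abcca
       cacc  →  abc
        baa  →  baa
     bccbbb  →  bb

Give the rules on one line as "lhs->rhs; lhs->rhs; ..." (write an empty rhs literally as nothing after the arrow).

  | bacbac => bbbac => bbbb
  | cbc => c
  | bcbabaaa => babaaa
  | accbcc => bcbcc => bcc

ac->b; cac->ab; cb->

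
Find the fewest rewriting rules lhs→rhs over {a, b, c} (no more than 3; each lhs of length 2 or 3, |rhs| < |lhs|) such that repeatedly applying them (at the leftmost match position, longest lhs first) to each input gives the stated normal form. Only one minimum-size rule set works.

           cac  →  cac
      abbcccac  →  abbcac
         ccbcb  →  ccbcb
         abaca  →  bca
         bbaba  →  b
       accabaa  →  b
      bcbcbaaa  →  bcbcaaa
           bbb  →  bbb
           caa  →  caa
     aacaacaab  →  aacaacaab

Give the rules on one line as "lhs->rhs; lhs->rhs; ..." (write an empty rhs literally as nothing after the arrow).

  | cac
  | abbcccac => abbcac
  | ccbcb
  | abaca => bca

aba->b; ba->a; cca->a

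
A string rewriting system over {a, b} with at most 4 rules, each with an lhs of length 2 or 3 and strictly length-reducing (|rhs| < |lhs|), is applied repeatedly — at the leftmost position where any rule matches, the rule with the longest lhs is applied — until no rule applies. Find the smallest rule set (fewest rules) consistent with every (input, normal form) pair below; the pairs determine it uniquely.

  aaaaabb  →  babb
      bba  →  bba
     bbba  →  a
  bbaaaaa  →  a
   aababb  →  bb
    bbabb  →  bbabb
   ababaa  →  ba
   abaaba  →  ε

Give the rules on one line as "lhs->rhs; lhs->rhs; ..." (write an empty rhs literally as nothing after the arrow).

  | aaaaabb => baabb => babb
  | bba
  | bbba => a
  | bbaaaaa => bbbaa => aa => a

aa->a; aaa->b; aba->; bbb->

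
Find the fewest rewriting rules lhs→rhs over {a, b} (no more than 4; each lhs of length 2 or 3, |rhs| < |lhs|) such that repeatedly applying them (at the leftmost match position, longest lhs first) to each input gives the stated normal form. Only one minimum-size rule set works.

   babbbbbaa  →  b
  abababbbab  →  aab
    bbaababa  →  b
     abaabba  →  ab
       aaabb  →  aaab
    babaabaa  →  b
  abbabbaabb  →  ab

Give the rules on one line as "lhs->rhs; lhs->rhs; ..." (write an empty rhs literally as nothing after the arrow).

  | babbbbbaa => bbbbbaa => bbaa => baa => ba => b
  | abababbbab => ababbbab => abbbab => aab
  | bbaababa => baababa => bababa => baba => ba => b
  | abaabba => ababba => abba => aba => ab

ba->b; bab->b; bb->b; bbb->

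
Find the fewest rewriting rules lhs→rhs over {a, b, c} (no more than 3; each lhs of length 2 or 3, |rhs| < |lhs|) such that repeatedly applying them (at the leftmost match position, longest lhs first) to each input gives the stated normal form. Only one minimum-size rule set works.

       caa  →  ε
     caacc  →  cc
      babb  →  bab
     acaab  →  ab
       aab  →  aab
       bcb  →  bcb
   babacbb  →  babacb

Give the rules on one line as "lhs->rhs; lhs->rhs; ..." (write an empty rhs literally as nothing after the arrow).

  | caa => ε
  | caacc => cc
  | babb => bab
  | acaab => ab

bb->b; caa->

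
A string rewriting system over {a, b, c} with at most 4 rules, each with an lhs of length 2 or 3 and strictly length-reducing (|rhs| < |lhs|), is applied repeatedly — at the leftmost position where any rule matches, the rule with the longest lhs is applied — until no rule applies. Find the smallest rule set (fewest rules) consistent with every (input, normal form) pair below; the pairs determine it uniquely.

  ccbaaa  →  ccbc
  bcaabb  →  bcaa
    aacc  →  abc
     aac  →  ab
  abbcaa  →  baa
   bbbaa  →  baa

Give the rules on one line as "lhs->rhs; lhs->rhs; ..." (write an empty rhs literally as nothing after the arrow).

  | ccbaaa => ccbc
  | bcaabb => bcaa
  | aacc => abc
  | aac => ab

aaa->c; ac->b; bb->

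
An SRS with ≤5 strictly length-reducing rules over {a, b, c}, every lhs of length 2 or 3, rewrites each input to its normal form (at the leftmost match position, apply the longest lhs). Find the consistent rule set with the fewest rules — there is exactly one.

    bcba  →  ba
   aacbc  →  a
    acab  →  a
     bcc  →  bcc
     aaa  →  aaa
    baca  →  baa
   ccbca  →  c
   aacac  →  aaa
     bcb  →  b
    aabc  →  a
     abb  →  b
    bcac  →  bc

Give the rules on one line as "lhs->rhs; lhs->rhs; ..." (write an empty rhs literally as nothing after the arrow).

  | bcba => ba
  | aacbc => aabc => ac => a
  | acab => aab => a
  | bcc

ab->; ac->a; ca->; cb->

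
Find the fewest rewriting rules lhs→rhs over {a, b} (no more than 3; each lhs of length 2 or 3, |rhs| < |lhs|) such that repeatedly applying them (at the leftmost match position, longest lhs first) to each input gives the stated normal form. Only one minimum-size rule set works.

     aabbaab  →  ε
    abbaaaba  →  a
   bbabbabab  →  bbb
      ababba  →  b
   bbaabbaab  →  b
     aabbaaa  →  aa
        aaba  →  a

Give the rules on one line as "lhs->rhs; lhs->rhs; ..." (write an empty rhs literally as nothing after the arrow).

ab->; aba->; ba->

  | aabbaab => abaab => ab => ε
  | abbaaaba => baaaba => aaba => a
  | bbabbabab => bbbabab => bbbab => bbb
  | ababba => bba => b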